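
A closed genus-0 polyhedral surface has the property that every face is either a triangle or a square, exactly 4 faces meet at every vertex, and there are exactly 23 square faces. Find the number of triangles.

Let x be the number of triangles; then F = 23 + x.
Edge–face incidences: 2E = 4·23 + 3·x = 92 + 3x.
Every vertex has degree 4, so 4V = 2E.
Euler: V − E + F = 2 ⇒ (2E)/4 − E + (23 + x) = 2.
Multiply by 8: 2·(2E) − 4·(2E) + 8·(23 + x) = 16, i.e. 184 + 8x − 2·(92 + 3x) = 16.
Collecting terms: 2x = 16, so x = 8.
Then 2E = 92 + 3·8 = 116, so E = 58, V = 2E/4 = 29, F = 23 + 8 = 31.

8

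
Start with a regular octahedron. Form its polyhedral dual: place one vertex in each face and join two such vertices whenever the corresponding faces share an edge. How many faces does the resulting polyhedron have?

6

The base solid has V = 6, E = 12, F = 8.
The dual swaps V and F and preserves E: V′ = F = 8, E′ = E = 12, F′ = V = 6.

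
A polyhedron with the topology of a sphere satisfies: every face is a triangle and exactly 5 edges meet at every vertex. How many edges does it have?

30

Each face has 3 edges and each edge borders two faces, so 2E = 3F.
Each vertex has degree 5, so 5V = 2E and hence V = 3F/5.
Euler: V − E + F = 2 ⇒ (3F/5) − (3F/2) + F = 2.
Multiply by 10: (6 − 15 + 10)F = 20, i.e. 1F = 20.
So F = 20, E = 3·20/2 = 30, V = 3·20/5 = 12.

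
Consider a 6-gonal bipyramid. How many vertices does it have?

8

A bipyramid over an n-gon has 2n triangular faces and n + 2 vertices: V = 6 + 2 = 8, E = 3·6 = 18, F = 2·6 = 12.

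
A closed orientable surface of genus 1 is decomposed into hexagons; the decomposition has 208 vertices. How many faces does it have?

χ = 2 − 2·1 = 0, and every face is a hexagon so 6F = 2E.
V − E + F = 0 with E = 6F/2 gives 208 − (6/2 − 1)·F = 0, so F = 104 and E = 312.

104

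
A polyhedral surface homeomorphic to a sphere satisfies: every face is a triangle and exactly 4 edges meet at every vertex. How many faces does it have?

Each face has 3 edges and each edge borders two faces, so 2E = 3F.
Each vertex has degree 4, so 4V = 2E and hence V = 3F/4.
Euler: V − E + F = 2 ⇒ (3F/4) − (3F/2) + F = 2.
Multiply by 8: (6 − 12 + 8)F = 16, i.e. 2F = 16.
So F = 8, E = 3·8/2 = 12, V = 3·8/4 = 6.

8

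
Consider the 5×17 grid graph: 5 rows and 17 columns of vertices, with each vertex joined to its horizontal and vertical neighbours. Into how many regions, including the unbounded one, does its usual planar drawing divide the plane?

65

The grid has V = 5·17 = 85 vertices and E = 5·16 + 17·4 = 148 edges.
F = 2 − V + E = 2 − 85 + 148 = 65.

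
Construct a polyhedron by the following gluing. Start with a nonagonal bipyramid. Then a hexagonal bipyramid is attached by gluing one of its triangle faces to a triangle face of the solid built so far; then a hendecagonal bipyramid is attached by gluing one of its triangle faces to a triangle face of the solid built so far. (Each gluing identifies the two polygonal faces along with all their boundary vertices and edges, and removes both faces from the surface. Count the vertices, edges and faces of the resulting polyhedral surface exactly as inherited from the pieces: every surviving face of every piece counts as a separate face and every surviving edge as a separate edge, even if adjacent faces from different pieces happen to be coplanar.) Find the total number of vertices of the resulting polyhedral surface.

26

A nonagonal bipyramid: V=11, E=27, F=18.
Attach a hexagonal bipyramid (V=8, E=18, F=12) along a 3-gon: merge 3 vertices and 3 edges, delete both glued faces → V=16, E=42, F=28.
Attach a hendecagonal bipyramid (V=13, E=33, F=22) along a 3-gon: merge 3 vertices and 3 edges, delete both glued faces → V=26, E=72, F=48.
Check: V − E + F = 26 − 72 + 48 = 2.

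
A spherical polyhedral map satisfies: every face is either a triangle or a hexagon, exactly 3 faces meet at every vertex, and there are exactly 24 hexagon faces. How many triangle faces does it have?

4

Let x be the number of triangles; then F = 24 + x.
Edge–face incidences: 2E = 6·24 + 3·x = 144 + 3x.
Every vertex has degree 3, so 3V = 2E.
Euler: V − E + F = 2 ⇒ (2E)/3 − E + (24 + x) = 2.
Multiply by 6: 2·(2E) − 3·(2E) + 6·(24 + x) = 12, i.e. 144 + 6x − (144 + 3x) = 12.
Collecting terms: 3x = 12, so x = 4.
Then 2E = 144 + 3·4 = 156, so E = 78, V = 2E/3 = 52, F = 24 + 4 = 28.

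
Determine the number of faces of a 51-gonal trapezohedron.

102

The n-trapezohedron (dual of the n-antiprism) has V = 2·51 + 2 = 104, E = 4·51 = 204, F = 2·51 = 102.
Check: V − E + F = 104 − 204 + 102 = 2.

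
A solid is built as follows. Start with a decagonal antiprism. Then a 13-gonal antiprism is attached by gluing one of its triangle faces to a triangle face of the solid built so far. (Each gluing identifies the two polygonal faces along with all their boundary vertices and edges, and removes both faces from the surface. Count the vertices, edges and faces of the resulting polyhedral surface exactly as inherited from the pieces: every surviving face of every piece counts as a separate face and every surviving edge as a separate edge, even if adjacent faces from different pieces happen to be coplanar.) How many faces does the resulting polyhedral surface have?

A decagonal antiprism: V=20, E=40, F=22.
Attach a 13-gonal antiprism (V=26, E=52, F=28) along a 3-gon: merge 3 vertices and 3 edges, delete both glued faces → V=43, E=89, F=48.
Check: V − E + F = 43 − 89 + 48 = 2.

48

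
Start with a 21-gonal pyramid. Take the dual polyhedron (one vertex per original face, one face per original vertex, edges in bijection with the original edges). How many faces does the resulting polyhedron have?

22

The base solid has V = 22, E = 42, F = 22.
The dual swaps V and F and preserves E: V′ = F = 22, E′ = E = 42, F′ = V = 22.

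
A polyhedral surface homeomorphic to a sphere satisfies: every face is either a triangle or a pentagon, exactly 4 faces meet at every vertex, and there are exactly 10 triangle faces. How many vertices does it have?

10

Let x be the number of pentagons; then F = 10 + x.
Edge–face incidences: 2E = 3·10 + 5·x = 30 + 5x.
Every vertex has degree 4, so 4V = 2E.
Euler: V − E + F = 2 ⇒ (2E)/4 − E + (10 + x) = 2.
Multiply by 8: 2·(2E) − 4·(2E) + 8·(10 + x) = 16, i.e. 80 + 8x − 2·(30 + 5x) = 16.
Collecting terms: −2x + 20 = 16, so −2x = −4, so x = 2.
Then 2E = 30 + 5·2 = 40, so E = 20, V = 2E/4 = 10, F = 10 + 2 = 12.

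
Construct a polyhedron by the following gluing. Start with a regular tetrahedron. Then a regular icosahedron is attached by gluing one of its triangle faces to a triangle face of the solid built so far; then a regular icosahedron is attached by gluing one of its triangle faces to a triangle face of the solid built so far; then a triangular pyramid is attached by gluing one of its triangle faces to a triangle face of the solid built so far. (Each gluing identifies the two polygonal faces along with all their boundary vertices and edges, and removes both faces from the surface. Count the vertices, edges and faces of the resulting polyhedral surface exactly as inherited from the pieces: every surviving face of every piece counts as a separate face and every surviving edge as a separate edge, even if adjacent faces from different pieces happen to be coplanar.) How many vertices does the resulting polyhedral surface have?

23

A regular tetrahedron: V=4, E=6, F=4.
Attach a regular icosahedron (V=12, E=30, F=20) along a 3-gon: merge 3 vertices and 3 edges, delete both glued faces → V=13, E=33, F=22.
Attach a regular icosahedron (V=12, E=30, F=20) along a 3-gon: merge 3 vertices and 3 edges, delete both glued faces → V=22, E=60, F=40.
Attach a triangular pyramid (V=4, E=6, F=4) along a 3-gon: merge 3 vertices and 3 edges, delete both glued faces → V=23, E=63, F=42.
Check: V − E + F = 23 − 63 + 42 = 2.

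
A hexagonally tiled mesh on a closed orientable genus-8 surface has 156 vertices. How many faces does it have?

χ = 2 − 2·8 = -14, and every face is a hexagon so 6F = 2E.
V − E + F = -14 with E = 6F/2 gives 156 − (6/2 − 1)·F = -14, so F = 85 and E = 255.

85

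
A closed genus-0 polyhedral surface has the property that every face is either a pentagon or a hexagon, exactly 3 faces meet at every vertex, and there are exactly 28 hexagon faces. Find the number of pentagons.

Let x be the number of pentagons; then F = 28 + x.
Edge–face incidences: 2E = 6·28 + 5·x = 168 + 5x.
Every vertex has degree 3, so 3V = 2E.
Euler: V − E + F = 2 ⇒ (2E)/3 − E + (28 + x) = 2.
Multiply by 6: 2·(2E) − 3·(2E) + 6·(28 + x) = 12, i.e. 168 + 6x − (168 + 5x) = 12.
Collecting terms: x = 12.
Then 2E = 168 + 5·12 = 228, so E = 114, V = 2E/3 = 76, F = 28 + 12 = 40.

12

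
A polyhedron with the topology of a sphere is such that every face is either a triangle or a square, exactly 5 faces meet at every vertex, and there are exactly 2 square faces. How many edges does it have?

Let x be the number of triangles; then F = 2 + x.
Edge–face incidences: 2E = 4·2 + 3·x = 8 + 3x.
Every vertex has degree 5, so 5V = 2E.
Euler: V − E + F = 2 ⇒ (2E)/5 − E + (2 + x) = 2.
Multiply by 10: 2·(2E) − 5·(2E) + 10·(2 + x) = 20, i.e. 20 + 10x − 3·(8 + 3x) = 20.
Collecting terms: x − 4 = 20, so x = 24.
Then 2E = 8 + 3·24 = 80, so E = 40, V = 2E/5 = 16, F = 2 + 24 = 26.

40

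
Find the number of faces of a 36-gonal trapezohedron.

72

The n-trapezohedron (dual of the n-antiprism) has V = 2·36 + 2 = 74, E = 4·36 = 144, F = 2·36 = 72.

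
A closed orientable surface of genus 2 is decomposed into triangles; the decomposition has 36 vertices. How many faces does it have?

76

χ = 2 − 2·2 = -2, and every face is a triangle so 3F = 2E.
V − E + F = -2 with E = 3F/2 gives 36 − (3/2 − 1)·F = -2, so F = 76 and E = 114.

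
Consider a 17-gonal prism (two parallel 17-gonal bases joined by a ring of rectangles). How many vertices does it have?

34

A prism on an n-gon has two n-gon bases and n rectangular sides: V = 2·17 = 34, E = 3·17 = 51, F = 17 + 2 = 19.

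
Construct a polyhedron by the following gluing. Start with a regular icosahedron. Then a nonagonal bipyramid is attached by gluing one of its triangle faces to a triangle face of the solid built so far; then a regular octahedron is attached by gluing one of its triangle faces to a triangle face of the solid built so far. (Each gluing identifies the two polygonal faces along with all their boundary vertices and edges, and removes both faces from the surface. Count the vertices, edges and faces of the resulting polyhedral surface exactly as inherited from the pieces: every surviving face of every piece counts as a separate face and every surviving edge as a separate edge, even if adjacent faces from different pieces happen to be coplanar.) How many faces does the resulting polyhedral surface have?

42

A regular icosahedron: V=12, E=30, F=20.
Attach a nonagonal bipyramid (V=11, E=27, F=18) along a 3-gon: merge 3 vertices and 3 edges, delete both glued faces → V=20, E=54, F=36.
Attach a regular octahedron (V=6, E=12, F=8) along a 3-gon: merge 3 vertices and 3 edges, delete both glued faces → V=23, E=63, F=42.
Check: V − E + F = 23 − 63 + 42 = 2.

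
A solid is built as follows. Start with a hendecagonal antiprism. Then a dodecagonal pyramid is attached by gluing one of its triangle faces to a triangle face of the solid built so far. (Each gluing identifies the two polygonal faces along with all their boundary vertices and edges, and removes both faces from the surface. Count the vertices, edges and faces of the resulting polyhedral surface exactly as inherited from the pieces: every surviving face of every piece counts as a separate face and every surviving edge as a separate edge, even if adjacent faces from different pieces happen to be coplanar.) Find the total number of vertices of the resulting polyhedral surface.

A hendecagonal antiprism: V=22, E=44, F=24.
Attach a dodecagonal pyramid (V=13, E=24, F=13) along a 3-gon: merge 3 vertices and 3 edges, delete both glued faces → V=32, E=65, F=35.
Check: V − E + F = 32 − 65 + 35 = 2.

32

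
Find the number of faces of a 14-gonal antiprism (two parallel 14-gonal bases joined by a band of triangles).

An antiprism on an n-gon has two n-gon caps and 2n triangles: V = 2·14 = 28, E = 4·14 = 56, F = 2·14 + 2 = 30.

30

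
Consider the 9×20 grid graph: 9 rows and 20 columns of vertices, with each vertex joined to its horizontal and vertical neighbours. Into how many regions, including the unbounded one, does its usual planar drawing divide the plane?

153

The grid has V = 9·20 = 180 vertices and E = 9·19 + 20·8 = 331 edges.
F = 2 − V + E = 2 − 180 + 331 = 153.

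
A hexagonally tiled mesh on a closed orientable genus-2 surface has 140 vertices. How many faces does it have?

71

χ = 2 − 2·2 = -2, and every face is a hexagon so 6F = 2E.
V − E + F = -2 with E = 6F/2 gives 140 − (6/2 − 1)·F = -2, so F = 71 and E = 213.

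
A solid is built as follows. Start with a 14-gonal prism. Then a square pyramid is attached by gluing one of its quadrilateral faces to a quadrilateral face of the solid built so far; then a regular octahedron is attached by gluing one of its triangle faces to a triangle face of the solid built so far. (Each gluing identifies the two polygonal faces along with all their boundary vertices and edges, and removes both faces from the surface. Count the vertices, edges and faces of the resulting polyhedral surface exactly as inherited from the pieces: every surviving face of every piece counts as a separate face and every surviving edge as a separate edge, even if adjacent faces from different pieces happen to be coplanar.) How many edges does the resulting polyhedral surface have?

55

A 14-gonal prism: V=28, E=42, F=16.
Attach a square pyramid (V=5, E=8, F=5) along a 4-gon: merge 4 vertices and 4 edges, delete both glued faces → V=29, E=46, F=19.
Attach a regular octahedron (V=6, E=12, F=8) along a 3-gon: merge 3 vertices and 3 edges, delete both glued faces → V=32, E=55, F=25.
Check: V − E + F = 32 − 55 + 25 = 2.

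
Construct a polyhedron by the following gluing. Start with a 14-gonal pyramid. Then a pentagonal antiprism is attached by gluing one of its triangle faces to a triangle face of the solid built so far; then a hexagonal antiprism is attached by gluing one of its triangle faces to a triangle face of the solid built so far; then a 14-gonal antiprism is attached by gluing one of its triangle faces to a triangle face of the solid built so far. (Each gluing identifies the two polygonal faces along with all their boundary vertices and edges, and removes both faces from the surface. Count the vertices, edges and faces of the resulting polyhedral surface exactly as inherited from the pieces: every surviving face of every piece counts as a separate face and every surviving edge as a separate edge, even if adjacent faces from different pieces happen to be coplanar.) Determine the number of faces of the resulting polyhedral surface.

A 14-gonal pyramid: V=15, E=28, F=15.
Attach a pentagonal antiprism (V=10, E=20, F=12) along a 3-gon: merge 3 vertices and 3 edges, delete both glued faces → V=22, E=45, F=25.
Attach a hexagonal antiprism (V=12, E=24, F=14) along a 3-gon: merge 3 vertices and 3 edges, delete both glued faces → V=31, E=66, F=37.
Attach a 14-gonal antiprism (V=28, E=56, F=30) along a 3-gon: merge 3 vertices and 3 edges, delete both glued faces → V=56, E=119, F=65.
Check: V − E + F = 56 − 119 + 65 = 2.

65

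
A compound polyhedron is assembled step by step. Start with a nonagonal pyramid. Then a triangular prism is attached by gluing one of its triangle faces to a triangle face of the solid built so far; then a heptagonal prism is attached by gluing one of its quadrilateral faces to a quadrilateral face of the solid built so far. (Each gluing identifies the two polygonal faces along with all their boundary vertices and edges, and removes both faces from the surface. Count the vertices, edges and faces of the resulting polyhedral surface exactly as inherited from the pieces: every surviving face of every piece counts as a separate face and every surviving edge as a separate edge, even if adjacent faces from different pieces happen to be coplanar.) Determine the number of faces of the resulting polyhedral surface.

20

A nonagonal pyramid: V=10, E=18, F=10.
Attach a triangular prism (V=6, E=9, F=5) along a 3-gon: merge 3 vertices and 3 edges, delete both glued faces → V=13, E=24, F=13.
Attach a heptagonal prism (V=14, E=21, F=9) along a 4-gon: merge 4 vertices and 4 edges, delete both glued faces → V=23, E=41, F=20.
Check: V − E + F = 23 − 41 + 20 = 2.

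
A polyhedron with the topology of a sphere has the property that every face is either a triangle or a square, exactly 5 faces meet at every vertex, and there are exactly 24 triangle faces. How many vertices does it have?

16

Let x be the number of squares; then F = 24 + x.
Edge–face incidences: 2E = 3·24 + 4·x = 72 + 4x.
Every vertex has degree 5, so 5V = 2E.
Euler: V − E + F = 2 ⇒ (2E)/5 − E + (24 + x) = 2.
Multiply by 10: 2·(2E) − 5·(2E) + 10·(24 + x) = 20, i.e. 240 + 10x − 3·(72 + 4x) = 20.
Collecting terms: −2x + 24 = 20, so −2x = −4, so x = 2.
Then 2E = 72 + 4·2 = 80, so E = 40, V = 2E/5 = 16, F = 24 + 2 = 26.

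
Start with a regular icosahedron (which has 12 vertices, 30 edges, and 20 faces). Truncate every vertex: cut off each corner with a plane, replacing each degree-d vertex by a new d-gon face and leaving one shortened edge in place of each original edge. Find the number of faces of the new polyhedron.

32

Truncation replaces each original edge-end by a new vertex, so V′ = 2E = 60.
Each original edge survives, and each old vertex of degree d contributes d new edges; summing degrees gives Σd = 2E, so E′ = E + 2E = 3E = 90.
Each original face survives and each original vertex becomes one new face: F′ = F + V = 32.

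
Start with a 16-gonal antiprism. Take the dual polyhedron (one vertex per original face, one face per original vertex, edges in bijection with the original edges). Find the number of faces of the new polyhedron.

The base solid has V = 32, E = 64, F = 34.
The dual swaps V and F and preserves E: V′ = F = 34, E′ = E = 64, F′ = V = 32.

32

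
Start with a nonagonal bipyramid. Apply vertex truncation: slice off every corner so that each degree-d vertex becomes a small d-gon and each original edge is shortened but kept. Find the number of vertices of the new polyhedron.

The base solid has V = 11, E = 27, F = 18.
Truncation replaces each original edge-end by a new vertex, so V′ = 2E = 54.
Each original edge survives, and each old vertex of degree d contributes d new edges; summing degrees gives Σd = 2E, so E′ = E + 2E = 3E = 81.
Each original face survives and each original vertex becomes one new face: F′ = F + V = 29.

54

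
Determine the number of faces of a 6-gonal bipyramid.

A bipyramid over an n-gon has 2n triangular faces and n + 2 vertices: V = 6 + 2 = 8, E = 3·6 = 18, F = 2·6 = 12.

12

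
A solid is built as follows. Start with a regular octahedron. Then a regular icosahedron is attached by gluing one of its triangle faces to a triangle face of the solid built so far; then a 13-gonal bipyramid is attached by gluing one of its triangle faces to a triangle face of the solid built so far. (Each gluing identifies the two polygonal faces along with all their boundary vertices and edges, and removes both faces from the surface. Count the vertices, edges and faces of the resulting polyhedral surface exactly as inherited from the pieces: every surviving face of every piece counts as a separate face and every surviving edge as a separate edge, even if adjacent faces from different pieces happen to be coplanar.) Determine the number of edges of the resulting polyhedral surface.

75

A regular octahedron: V=6, E=12, F=8.
Attach a regular icosahedron (V=12, E=30, F=20) along a 3-gon: merge 3 vertices and 3 edges, delete both glued faces → V=15, E=39, F=26.
Attach a 13-gonal bipyramid (V=15, E=39, F=26) along a 3-gon: merge 3 vertices and 3 edges, delete both glued faces → V=27, E=75, F=50.
Check: V − E + F = 27 − 75 + 50 = 2.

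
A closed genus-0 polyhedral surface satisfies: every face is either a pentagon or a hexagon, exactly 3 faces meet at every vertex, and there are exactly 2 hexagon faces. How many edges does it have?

Let x be the number of pentagons; then F = 2 + x.
Edge–face incidences: 2E = 6·2 + 5·x = 12 + 5x.
Every vertex has degree 3, so 3V = 2E.
Euler: V − E + F = 2 ⇒ (2E)/3 − E + (2 + x) = 2.
Multiply by 6: 2·(2E) − 3·(2E) + 6·(2 + x) = 12, i.e. 12 + 6x − (12 + 5x) = 12.
Collecting terms: x = 12.
Then 2E = 12 + 5·12 = 72, so E = 36, V = 2E/3 = 24, F = 2 + 12 = 14.

36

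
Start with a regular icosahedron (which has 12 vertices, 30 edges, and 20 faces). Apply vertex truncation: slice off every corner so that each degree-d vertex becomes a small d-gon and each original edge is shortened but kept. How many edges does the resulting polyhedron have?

Truncation replaces each original edge-end by a new vertex, so V′ = 2E = 60.
Each original edge survives, and each old vertex of degree d contributes d new edges; summing degrees gives Σd = 2E, so E′ = E + 2E = 3E = 90.
Each original face survives and each original vertex becomes one new face: F′ = F + V = 32.

90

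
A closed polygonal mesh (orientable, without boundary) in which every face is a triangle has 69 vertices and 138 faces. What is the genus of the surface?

1

Every face is a triangle, so 2E = 3·138 = 414, giving E = 207.
χ = V − E + F = 69 − 207 + 138 = 0.
For a closed orientable surface χ = 2 − 2g, so g = (2 − (0))/2 = 1.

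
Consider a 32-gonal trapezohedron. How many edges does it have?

The n-trapezohedron (dual of the n-antiprism) has V = 2·32 + 2 = 66, E = 4·32 = 128, F = 2·32 = 64.

128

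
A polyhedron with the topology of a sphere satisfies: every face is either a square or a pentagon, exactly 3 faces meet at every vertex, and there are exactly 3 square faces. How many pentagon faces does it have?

6

Let x be the number of pentagons; then F = 3 + x.
Edge–face incidences: 2E = 4·3 + 5·x = 12 + 5x.
Every vertex has degree 3, so 3V = 2E.
Euler: V − E + F = 2 ⇒ (2E)/3 − E + (3 + x) = 2.
Multiply by 6: 2·(2E) − 3·(2E) + 6·(3 + x) = 12, i.e. 18 + 6x − (12 + 5x) = 12.
Collecting terms: x + 6 = 12, so x = 6.
Then 2E = 12 + 5·6 = 42, so E = 21, V = 2E/3 = 14, F = 3 + 6 = 9.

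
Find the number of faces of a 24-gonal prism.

A prism on an n-gon has two n-gon bases and n rectangular sides: V = 2·24 = 48, E = 3·24 = 72, F = 24 + 2 = 26.
Check: V − E + F = 48 − 72 + 26 = 2.

26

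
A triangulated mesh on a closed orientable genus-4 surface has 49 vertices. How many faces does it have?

χ = 2 − 2·4 = -6, and every face is a triangle so 3F = 2E.
V − E + F = -6 with E = 3F/2 gives 49 − (3/2 − 1)·F = -6, so F = 110 and E = 165.

110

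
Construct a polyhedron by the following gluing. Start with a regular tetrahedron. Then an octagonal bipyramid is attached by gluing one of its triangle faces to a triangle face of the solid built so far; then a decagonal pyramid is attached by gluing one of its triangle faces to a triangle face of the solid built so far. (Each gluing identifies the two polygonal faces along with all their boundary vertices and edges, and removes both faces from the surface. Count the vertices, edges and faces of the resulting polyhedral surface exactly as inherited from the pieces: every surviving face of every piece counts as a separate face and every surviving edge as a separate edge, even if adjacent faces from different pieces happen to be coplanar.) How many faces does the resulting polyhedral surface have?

27

A regular tetrahedron: V=4, E=6, F=4.
Attach an octagonal bipyramid (V=10, E=24, F=16) along a 3-gon: merge 3 vertices and 3 edges, delete both glued faces → V=11, E=27, F=18.
Attach a decagonal pyramid (V=11, E=20, F=11) along a 3-gon: merge 3 vertices and 3 edges, delete both glued faces → V=19, E=44, F=27.
Check: V − E + F = 19 − 44 + 27 = 2.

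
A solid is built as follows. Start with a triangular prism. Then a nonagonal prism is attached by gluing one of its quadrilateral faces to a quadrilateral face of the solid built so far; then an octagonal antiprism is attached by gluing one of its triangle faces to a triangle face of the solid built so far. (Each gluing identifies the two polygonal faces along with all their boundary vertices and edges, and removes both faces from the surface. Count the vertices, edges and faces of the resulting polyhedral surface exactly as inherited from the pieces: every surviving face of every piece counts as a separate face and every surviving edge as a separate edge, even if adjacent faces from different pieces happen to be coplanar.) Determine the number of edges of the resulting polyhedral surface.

A triangular prism: V=6, E=9, F=5.
Attach a nonagonal prism (V=18, E=27, F=11) along a 4-gon: merge 4 vertices and 4 edges, delete both glued faces → V=20, E=32, F=14.
Attach an octagonal antiprism (V=16, E=32, F=18) along a 3-gon: merge 3 vertices and 3 edges, delete both glued faces → V=33, E=61, F=30.
Check: V − E + F = 33 − 61 + 30 = 2.

61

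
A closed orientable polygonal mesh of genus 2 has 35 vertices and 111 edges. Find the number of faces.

74

For a closed orientable surface of genus 2, χ = 2 − 2·2 = -2.
F = -2 − V + E = -2 − 35 + 111 = 74.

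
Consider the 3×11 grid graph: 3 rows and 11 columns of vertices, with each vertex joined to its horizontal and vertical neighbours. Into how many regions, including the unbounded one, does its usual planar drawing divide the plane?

21

The grid has V = 3·11 = 33 vertices and E = 3·10 + 11·2 = 52 edges.
F = 2 − V + E = 2 − 33 + 52 = 21.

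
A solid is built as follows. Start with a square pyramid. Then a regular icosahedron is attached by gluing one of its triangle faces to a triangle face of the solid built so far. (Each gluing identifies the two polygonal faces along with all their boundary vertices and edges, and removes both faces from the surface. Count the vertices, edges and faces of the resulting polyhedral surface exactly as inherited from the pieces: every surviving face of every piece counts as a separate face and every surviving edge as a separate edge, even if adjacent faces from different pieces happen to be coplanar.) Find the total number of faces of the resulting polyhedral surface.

A square pyramid: V=5, E=8, F=5.
Attach a regular icosahedron (V=12, E=30, F=20) along a 3-gon: merge 3 vertices and 3 edges, delete both glued faces → V=14, E=35, F=23.
Check: V − E + F = 14 − 35 + 23 = 2.

23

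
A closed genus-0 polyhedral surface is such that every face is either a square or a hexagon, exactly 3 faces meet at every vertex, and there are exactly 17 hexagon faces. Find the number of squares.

6

Let x be the number of squares; then F = 17 + x.
Edge–face incidences: 2E = 6·17 + 4·x = 102 + 4x.
Every vertex has degree 3, so 3V = 2E.
Euler: V − E + F = 2 ⇒ (2E)/3 − E + (17 + x) = 2.
Multiply by 6: 2·(2E) − 3·(2E) + 6·(17 + x) = 12, i.e. 102 + 6x − (102 + 4x) = 12.
Collecting terms: 2x = 12, so x = 6.
Then 2E = 102 + 4·6 = 126, so E = 63, V = 2E/3 = 42, F = 17 + 6 = 23.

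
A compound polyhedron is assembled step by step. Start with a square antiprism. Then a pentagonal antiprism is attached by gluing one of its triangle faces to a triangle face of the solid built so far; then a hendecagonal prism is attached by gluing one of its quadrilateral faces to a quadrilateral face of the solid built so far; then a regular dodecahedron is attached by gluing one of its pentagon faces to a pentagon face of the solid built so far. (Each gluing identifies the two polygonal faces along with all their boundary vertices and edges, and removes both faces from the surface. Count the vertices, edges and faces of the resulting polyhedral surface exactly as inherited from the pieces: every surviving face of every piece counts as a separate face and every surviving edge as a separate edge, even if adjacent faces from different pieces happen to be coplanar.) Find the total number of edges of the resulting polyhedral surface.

87

A square antiprism: V=8, E=16, F=10.
Attach a pentagonal antiprism (V=10, E=20, F=12) along a 3-gon: merge 3 vertices and 3 edges, delete both glued faces → V=15, E=33, F=20.
Attach a hendecagonal prism (V=22, E=33, F=13) along a 4-gon: merge 4 vertices and 4 edges, delete both glued faces → V=33, E=62, F=31.
Attach a regular dodecahedron (V=20, E=30, F=12) along a 5-gon: merge 5 vertices and 5 edges, delete both glued faces → V=48, E=87, F=41.
Check: V − E + F = 48 − 87 + 41 = 2.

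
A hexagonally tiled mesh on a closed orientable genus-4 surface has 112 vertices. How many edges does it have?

177

χ = 2 − 2·4 = -6, and every face is a hexagon so 6F = 2E.
V − E + F = -6 with E = 6F/2 gives 112 − (6/2 − 1)·F = -6, so F = 59 and E = 177.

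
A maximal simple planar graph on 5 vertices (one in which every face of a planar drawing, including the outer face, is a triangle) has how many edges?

9

In a plane triangulation 3F = 2E and V − E + F = 2, so E = 3V − 6 = 3·5 − 6 = 9.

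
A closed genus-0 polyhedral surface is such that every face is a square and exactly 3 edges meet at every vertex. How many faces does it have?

Each face has 4 edges and each edge borders two faces, so 2E = 4F.
Each vertex has degree 3, so 3V = 2E and hence V = 4F/3.
Euler: V − E + F = 2 ⇒ (4F/3) − (4F/2) + F = 2.
Multiply by 6: (8 − 12 + 6)F = 12, i.e. 2F = 12.
So F = 6, E = 4·6/2 = 12, V = 4·6/3 = 8.

6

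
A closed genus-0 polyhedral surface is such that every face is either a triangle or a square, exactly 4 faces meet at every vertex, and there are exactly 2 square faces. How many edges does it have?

16

Let x be the number of triangles; then F = 2 + x.
Edge–face incidences: 2E = 4·2 + 3·x = 8 + 3x.
Every vertex has degree 4, so 4V = 2E.
Euler: V − E + F = 2 ⇒ (2E)/4 − E + (2 + x) = 2.
Multiply by 8: 2·(2E) − 4·(2E) + 8·(2 + x) = 16, i.e. 16 + 8x − 2·(8 + 3x) = 16.
Collecting terms: 2x = 16, so x = 8.
Then 2E = 8 + 3·8 = 32, so E = 16, V = 2E/4 = 8, F = 2 + 8 = 10.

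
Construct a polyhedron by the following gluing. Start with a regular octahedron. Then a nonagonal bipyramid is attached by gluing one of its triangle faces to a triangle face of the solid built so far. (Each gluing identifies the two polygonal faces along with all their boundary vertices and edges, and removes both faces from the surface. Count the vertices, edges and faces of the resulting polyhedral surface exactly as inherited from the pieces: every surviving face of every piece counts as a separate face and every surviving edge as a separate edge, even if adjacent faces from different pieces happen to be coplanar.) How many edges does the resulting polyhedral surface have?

36

A regular octahedron: V=6, E=12, F=8.
Attach a nonagonal bipyramid (V=11, E=27, F=18) along a 3-gon: merge 3 vertices and 3 edges, delete both glued faces → V=14, E=36, F=24.
Check: V − E + F = 14 − 36 + 24 = 2.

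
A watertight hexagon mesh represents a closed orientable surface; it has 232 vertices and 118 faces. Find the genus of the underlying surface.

Every face is a hexagon, so 2E = 6·118 = 708, giving E = 354.
χ = V − E + F = 232 − 354 + 118 = -4.
For a closed orientable surface χ = 2 − 2g, so g = (2 − (-4))/2 = 3.

3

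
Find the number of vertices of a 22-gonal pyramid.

23

A pyramid on an n-gon base has one n-gon and n triangles: V = 22 + 1 = 23, E = 2·22 = 44, F = 22 + 1 = 23.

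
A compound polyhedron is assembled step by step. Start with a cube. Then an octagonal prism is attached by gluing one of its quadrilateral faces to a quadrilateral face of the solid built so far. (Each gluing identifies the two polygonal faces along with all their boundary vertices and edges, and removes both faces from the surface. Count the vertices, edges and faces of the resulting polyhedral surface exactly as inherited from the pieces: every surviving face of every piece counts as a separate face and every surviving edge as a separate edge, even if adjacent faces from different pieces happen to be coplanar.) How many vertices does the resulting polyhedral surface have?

A cube: V=8, E=12, F=6.
Attach an octagonal prism (V=16, E=24, F=10) along a 4-gon: merge 4 vertices and 4 edges, delete both glued faces → V=20, E=32, F=14.
Check: V − E + F = 20 − 32 + 14 = 2.

20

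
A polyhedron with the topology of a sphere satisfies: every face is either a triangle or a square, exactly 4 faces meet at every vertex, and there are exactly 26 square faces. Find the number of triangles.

Let x be the number of triangles; then F = 26 + x.
Edge–face incidences: 2E = 4·26 + 3·x = 104 + 3x.
Every vertex has degree 4, so 4V = 2E.
Euler: V − E + F = 2 ⇒ (2E)/4 − E + (26 + x) = 2.
Multiply by 8: 2·(2E) − 4·(2E) + 8·(26 + x) = 16, i.e. 208 + 8x − 2·(104 + 3x) = 16.
Collecting terms: 2x = 16, so x = 8.
Then 2E = 104 + 3·8 = 128, so E = 64, V = 2E/4 = 32, F = 26 + 8 = 34.

8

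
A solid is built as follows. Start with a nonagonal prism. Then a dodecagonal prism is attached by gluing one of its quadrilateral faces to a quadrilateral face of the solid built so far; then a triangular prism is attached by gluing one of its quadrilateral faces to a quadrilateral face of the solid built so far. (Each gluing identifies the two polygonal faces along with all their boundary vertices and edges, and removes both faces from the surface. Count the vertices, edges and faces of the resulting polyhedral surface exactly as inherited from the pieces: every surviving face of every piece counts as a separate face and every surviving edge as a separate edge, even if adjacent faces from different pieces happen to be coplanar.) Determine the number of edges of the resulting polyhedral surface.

A nonagonal prism: V=18, E=27, F=11.
Attach a dodecagonal prism (V=24, E=36, F=14) along a 4-gon: merge 4 vertices and 4 edges, delete both glued faces → V=38, E=59, F=23.
Attach a triangular prism (V=6, E=9, F=5) along a 4-gon: merge 4 vertices and 4 edges, delete both glued faces → V=40, E=64, F=26.
Check: V − E + F = 40 − 64 + 26 = 2.

64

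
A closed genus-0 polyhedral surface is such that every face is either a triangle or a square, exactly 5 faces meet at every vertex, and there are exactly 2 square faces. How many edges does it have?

40

Let x be the number of triangles; then F = 2 + x.
Edge–face incidences: 2E = 4·2 + 3·x = 8 + 3x.
Every vertex has degree 5, so 5V = 2E.
Euler: V − E + F = 2 ⇒ (2E)/5 − E + (2 + x) = 2.
Multiply by 10: 2·(2E) − 5·(2E) + 10·(2 + x) = 20, i.e. 20 + 10x − 3·(8 + 3x) = 20.
Collecting terms: x − 4 = 20, so x = 24.
Then 2E = 8 + 3·24 = 80, so E = 40, V = 2E/5 = 16, F = 2 + 24 = 26.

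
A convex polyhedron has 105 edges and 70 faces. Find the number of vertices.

Here V − E + F = 2.
V = 2 + E − F = 2 + 105 − 70 = 37.

37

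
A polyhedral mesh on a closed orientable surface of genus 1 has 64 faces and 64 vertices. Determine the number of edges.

For a closed orientable surface of genus 1, χ = 2 − 2·1 = 0.
E = V + F − (0) = 64 + 64 − (0) = 128.

128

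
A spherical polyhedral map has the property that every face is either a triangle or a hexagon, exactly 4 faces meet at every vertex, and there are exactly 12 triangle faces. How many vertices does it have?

Let x be the number of hexagons; then F = 12 + x.
Edge–face incidences: 2E = 3·12 + 6·x = 36 + 6x.
Every vertex has degree 4, so 4V = 2E.
Euler: V − E + F = 2 ⇒ (2E)/4 − E + (12 + x) = 2.
Multiply by 8: 2·(2E) − 4·(2E) + 8·(12 + x) = 16, i.e. 96 + 8x − 2·(36 + 6x) = 16.
Collecting terms: −4x + 24 = 16, so −4x = −8, so x = 2.
Then 2E = 36 + 6·2 = 48, so E = 24, V = 2E/4 = 12, F = 12 + 2 = 14.

12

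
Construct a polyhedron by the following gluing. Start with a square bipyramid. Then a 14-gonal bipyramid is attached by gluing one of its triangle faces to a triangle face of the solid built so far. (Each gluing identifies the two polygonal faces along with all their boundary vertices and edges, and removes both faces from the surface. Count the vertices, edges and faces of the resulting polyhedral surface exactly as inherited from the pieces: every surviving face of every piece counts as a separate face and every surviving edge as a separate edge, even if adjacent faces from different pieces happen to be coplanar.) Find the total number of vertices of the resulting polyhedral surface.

19

A square bipyramid: V=6, E=12, F=8.
Attach a 14-gonal bipyramid (V=16, E=42, F=28) along a 3-gon: merge 3 vertices and 3 edges, delete both glued faces → V=19, E=51, F=34.
Check: V − E + F = 19 − 51 + 34 = 2.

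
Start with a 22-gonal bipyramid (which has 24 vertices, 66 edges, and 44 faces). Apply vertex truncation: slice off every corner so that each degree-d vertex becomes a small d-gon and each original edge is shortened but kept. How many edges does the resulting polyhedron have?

Truncation replaces each original edge-end by a new vertex, so V′ = 2E = 132.
Each original edge survives, and each old vertex of degree d contributes d new edges; summing degrees gives Σd = 2E, so E′ = E + 2E = 3E = 198.
Each original face survives and each original vertex becomes one new face: F′ = F + V = 68.

198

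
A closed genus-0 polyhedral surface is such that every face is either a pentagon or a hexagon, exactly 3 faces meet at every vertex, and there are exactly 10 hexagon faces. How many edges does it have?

60

Let x be the number of pentagons; then F = 10 + x.
Edge–face incidences: 2E = 6·10 + 5·x = 60 + 5x.
Every vertex has degree 3, so 3V = 2E.
Euler: V − E + F = 2 ⇒ (2E)/3 − E + (10 + x) = 2.
Multiply by 6: 2·(2E) − 3·(2E) + 6·(10 + x) = 12, i.e. 60 + 6x − (60 + 5x) = 12.
Collecting terms: x = 12.
Then 2E = 60 + 5·12 = 120, so E = 60, V = 2E/3 = 40, F = 10 + 12 = 22.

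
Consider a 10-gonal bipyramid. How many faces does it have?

A bipyramid over an n-gon has 2n triangular faces and n + 2 vertices: V = 10 + 2 = 12, E = 3·10 = 30, F = 2·10 = 20.

20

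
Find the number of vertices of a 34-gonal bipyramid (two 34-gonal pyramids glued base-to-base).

36

A bipyramid over an n-gon has 2n triangular faces and n + 2 vertices: V = 34 + 2 = 36, E = 3·34 = 102, F = 2·34 = 68.
Check: V − E + F = 36 − 102 + 68 = 2.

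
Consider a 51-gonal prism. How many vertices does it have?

102

A prism on an n-gon has two n-gon bases and n rectangular sides: V = 2·51 = 102, E = 3·51 = 153, F = 51 + 2 = 53.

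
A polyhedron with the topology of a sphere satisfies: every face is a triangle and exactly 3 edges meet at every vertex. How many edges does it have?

6

Each face has 3 edges and each edge borders two faces, so 2E = 3F.
Each vertex has degree 3, so 3V = 2E and hence V = 3F/3.
Euler: V − E + F = 2 ⇒ (3F/3) − (3F/2) + F = 2.
Multiply by 6: (6 − 9 + 6)F = 12, i.e. 3F = 12.
So F = 4, E = 3·4/2 = 6, V = 3·4/3 = 4.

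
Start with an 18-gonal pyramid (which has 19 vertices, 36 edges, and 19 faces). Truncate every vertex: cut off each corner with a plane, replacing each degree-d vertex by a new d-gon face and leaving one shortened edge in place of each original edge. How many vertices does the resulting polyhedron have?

Truncation replaces each original edge-end by a new vertex, so V′ = 2E = 72.
Each original edge survives, and each old vertex of degree d contributes d new edges; summing degrees gives Σd = 2E, so E′ = E + 2E = 3E = 108.
Each original face survives and each original vertex becomes one new face: F′ = F + V = 38.

72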